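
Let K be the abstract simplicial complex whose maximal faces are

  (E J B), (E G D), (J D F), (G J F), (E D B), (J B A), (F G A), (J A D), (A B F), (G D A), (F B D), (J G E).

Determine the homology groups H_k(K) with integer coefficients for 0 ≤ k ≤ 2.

We work with the vertex ordering A < B < D < E < F < G < J. The simplices of K, each written with vertices in increasing order, are:

  0-simplices (7): A, B, D, E, F, G, J
  1-simplices (18): AB, AD, AF, AG, AJ, BD, BE, BF, BJ, DE, DF, DG, DJ, EG, EJ, FG, FJ, GJ
  2-simplices (12): ABF, ABJ, ADG, ADJ, AFG, BDE, BDF, BEJ, DEG, DFJ, EGJ, FGJ

so the chain groups are C_0 ≅ Z^7, C_1 ≅ Z^18, C_2 ≅ Z^12.

∂_1: C_1 → C_0 is given by ∂[p,q] = [q] − [p]. For instance
  ∂FJ = J − F.
This gives a 7×18 integer matrix of rank 6; reducing to Smith normal form yields diagonal entries (1,1,1,1,1,1).

Boundary ∂_2: C_2 → C_1 maps a triangle to the signed sum of its edges. For instance
  ∂EGJ = GJ − EJ + EG,
  ∂ABF = BF − AF + AB.
The 18×12 boundary matrix has rank 12 and Smith normal form diag(1,1,1,1,1,1,1,1,1,1,1,2).

From H_k ≅ ker(∂_k) / im(∂_{k+1}) we obtain:

  H_0: rank C_0 − rank ∂_1 = 7 − 6 = 1, and the invariant factors of ∂_1 are all 1, so H_0 ≅ Z.
  H_1: rank ker ∂_1 − rank ∂_2 = (18 − 6) − 12 = 0, and ∂_2 has invariant factor 2 > 1, so H_1 ≅ Z/2.
  H_2: rank ker ∂_2 − rank ∂_3 = (12 − 12) − 0 = 0, and there is no ∂_3, so H_2 ≅ 0.

H_0 ≅ Z,  H_1 ≅ Z/2,  H_2 = 0.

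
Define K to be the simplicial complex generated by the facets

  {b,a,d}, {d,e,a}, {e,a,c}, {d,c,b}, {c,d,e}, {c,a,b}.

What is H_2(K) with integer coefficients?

H_2 = Z.

Fix the vertex order a < b < c < d < e and write every simplex with vertices in increasing order. Then dim K = 2 and the simplices of K are:

  0-simplices (5): a, b, c, d, e
  1-simplices (9): ab, ac, ad, ae, bc, bd, cd, ce, de
  2-simplices (6): abc, abd, ace, ade, bcd, cde

Hence C_0 ≅ Z^5, C_1 ≅ Z^9, C_2 ≅ Z^6.

Boundary ∂_1: C_1 → C_0 is given by ∂[p,q] = [q] − [p]. For instance
  ∂cd = d − c.
The 5×9 boundary matrix has rank 4 and Smith normal form diag(1,1,1,1).

Boundary ∂_2: C_2 → C_1 acts by ∂[p,q,r] = [q,r] − [p,r] + [p,q]. For instance
  ∂ade = de − ae + ad,
  ∂ace = ce − ae + ac.
The resulting 9×6 matrix has rank 5, and its Smith normal form has invariant factors (1,1,1,1,1).

Computing H_k = (kernel of ∂_k) / (image of ∂_{k+1}):

  H_2: rank ker ∂_2 − rank ∂_3 = (6 − 5) − 0 = 1, and there is no ∂_3, so H_2 ≅ Z.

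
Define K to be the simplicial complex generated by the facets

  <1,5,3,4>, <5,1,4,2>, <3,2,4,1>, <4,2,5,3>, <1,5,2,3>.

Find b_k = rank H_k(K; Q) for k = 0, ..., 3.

Fix the vertex order 1 < 2 < 3 < 4 < 5 and write every simplex with vertices in increasing order. Then dim K = 3 and the simplices of K are:

  0-simplices (5): [1], [2], [3], [4], [5]
  1-simplices (10): [1,2], [1,3], [1,4], [1,5], [2,3], [2,4], [2,5], [3,4], [3,5], [4,5]
  2-simplices (10): [1,2,3], [1,2,4], [1,2,5], [1,3,4], [1,3,5], [1,4,5], [2,3,4], [2,3,5], [2,4,5], [3,4,5]
  3-simplices (5): [1,2,3,4], [1,2,3,5], [1,2,4,5], [1,3,4,5], [2,3,4,5]

giving chain groups C_0 ≅ Z^5, C_1 ≅ Z^10, C_2 ≅ Z^10, C_3 ≅ Z^5.

∂_1: C_1 → C_0 maps an edge to its endpoints' difference, ∂[p,q] = q − p.
The resulting 5×10 matrix has rank 4, and its Smith normal form has invariant factors (1,1,1,1).

∂_2: C_2 → C_1 sends each 2-simplex [p,q,r] to [q,r] − [p,r] + [p,q]. For instance
  ∂[1,2,5] = [2,5] − [1,5] + [1,2],
  ∂[1,2,3] = [2,3] − [1,3] + [1,2].
The resulting 10×10 matrix has rank 6, and its Smith normal form has invariant factors (1,1,1,1,1,1).

The boundary map ∂_3: C_3 → C_2 sends each 3-simplex σ to the alternating sum Σ_i (−1)^i (σ with its i-th vertex removed). For instance
  ∂[2,3,4,5] = [3,4,5] − [2,4,5] + [2,3,5] − [2,3,4],
  ∂[1,3,4,5] = [3,4,5] − [1,4,5] + [1,3,5] − [1,3,4].
This gives a 10×5 integer matrix of rank 4; reducing to Smith normal form yields diagonal entries (1,1,1,1).

Now H_k = ker ∂_k / im ∂_{k+1}, so:

  H_0: rank C_0 − rank ∂_1 = 5 − 4 = 1, and the invariant factors of ∂_1 are all 1, so H_0 = Z.
  H_1: rank ker ∂_1 − rank ∂_2 = (10 − 4) − 6 = 0, and the invariant factors of ∂_2 are all 1, so H_1 = 0.
  H_2: rank ker ∂_2 − rank ∂_3 = (10 − 6) − 4 = 0, and the invariant factors of ∂_3 are all 1, so H_2 = 0.
  H_3: rank ker ∂_3 − rank ∂_4 = (5 − 4) − 0 = 1, and there is no ∂_4, so H_3 = Z.

As a check, the Euler characteristic is 5 − 10 + 10 − 5 = 0, which agrees with 1 − 0 + 0 − 1 = 0.

Hence the Betti numbers are b_0 = 1, b_1 = 0, b_2 = 0, b_3 = 1.

b_0 = 1, b_1 = 0, b_2 = 0, b_3 = 1.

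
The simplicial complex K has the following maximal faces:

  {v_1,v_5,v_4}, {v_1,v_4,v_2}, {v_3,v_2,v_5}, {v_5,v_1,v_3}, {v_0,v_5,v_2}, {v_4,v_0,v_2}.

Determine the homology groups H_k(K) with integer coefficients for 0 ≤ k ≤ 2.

Take the total order v_0 < v_1 < v_2 < v_3 < v_4 < v_5 on the vertex set. Then K (dimension 2) consists of the simplices:

  0-simplices (6): [v_0], [v_1], [v_2], [v_3], [v_4], [v_5]
  1-simplices (12): [v_0,v_2], [v_0,v_4], [v_0,v_5], [v_1,v_2], [v_1,v_3], [v_1,v_4], [v_1,v_5], [v_2,v_3], [v_2,v_4], [v_2,v_5], [v_3,v_5], [v_4,v_5]
  2-simplices (6): [v_0,v_2,v_4], [v_0,v_2,v_5], [v_1,v_2,v_4], [v_1,v_3,v_5], [v_1,v_4,v_5], [v_2,v_3,v_5]

Hence C_0 ≅ Z^6, C_1 ≅ Z^12, C_2 ≅ Z^6.

∂_1: C_1 → C_0 sends each edge [p,q] (with p < q) to q − p. For instance
  ∂[v_2,v_5] = [v_5] − [v_2].
This gives a 6×12 integer matrix of rank 5; reducing to Smith normal form yields diagonal entries (1,1,1,1,1).

The boundary map ∂_2: C_2 → C_1 sends each 2-simplex [p,q,r] to [q,r] − [p,r] + [p,q]. For instance
  ∂[v_1,v_3,v_5] = [v_3,v_5] − [v_1,v_5] + [v_1,v_3],
  ∂[v_1,v_4,v_5] = [v_4,v_5] − [v_1,v_5] + [v_1,v_4].
The 12×6 boundary matrix has rank 6 and Smith normal form diag(1,1,1,1,1,1).

Now H_k = ker ∂_k / im ∂_{k+1}, so:

  H_0: rank C_0 − rank ∂_1 = 6 − 5 = 1, and the invariant factors of ∂_1 are all 1, so H_0 = Z.
  H_1: rank ker ∂_1 − rank ∂_2 = (12 − 5) − 6 = 1, and the invariant factors of ∂_2 are all 1, so H_1 = Z.
  H_2: rank ker ∂_2 − rank ∂_3 = (6 − 6) − 0 = 0, and there is no ∂_3, so H_2 = 0.

As a check, the Euler characteristic is 6 − 12 + 6 = 0, which agrees with 1 − 1 + 0 = 0.

H_0 ≅ Z,  H_1 ≅ Z,  H_2 = 0.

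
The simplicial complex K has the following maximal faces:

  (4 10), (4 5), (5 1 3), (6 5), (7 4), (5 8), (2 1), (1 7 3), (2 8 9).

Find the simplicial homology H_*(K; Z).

H_0 ≅ Z,  H_1 ≅ Z^2,  H_2 = 0.

K has 10 vertices, 14 edges, 3 triangles.
rank ∂_0 = 0, rank ∂_1 = 9 ⇒ b_0 = 10 − 0 − 9 = 1; all invariant factors of ∂_1 are 1 so no torsion. So H_0 = Z.
rank ∂_1 = 9, rank ∂_2 = 3 ⇒ b_1 = 14 − 9 − 3 = 2; all invariant factors of ∂_2 are 1 so no torsion. So H_1 = Z^2.
rank ∂_2 = 3, rank ∂_3 = 0 ⇒ b_2 = 3 − 3 − 0 = 0. So H_2 = 0.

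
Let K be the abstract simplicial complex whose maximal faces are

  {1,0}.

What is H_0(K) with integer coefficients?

Fix the vertex order 0 < 1 and write every simplex with vertices in increasing order. Then dim K = 1 and the simplices of K are:

  0-simplices (2): [0], [1]
  1-simplices (1): [0,1]

Hence C_0 ≅ Z^2, C_1 ≅ Z^1.

The boundary map ∂_1: C_1 → C_0 maps an edge to its endpoints' difference, ∂[p,q] = q − p. For instance
  ∂[0,1] = [1] − [0].
The resulting 2×1 matrix has rank 1, and its Smith normal form has invariant factors (1).

From H_k ≅ ker(∂_k) / im(∂_{k+1}) we obtain:

  H_0: rank C_0 − rank ∂_1 = 2 − 1 = 1, and the invariant factors of ∂_1 are all 1, so H_0 ≅ Z.

(K is a triangulation of the 1-simplex.)

H_0 ≅ Z.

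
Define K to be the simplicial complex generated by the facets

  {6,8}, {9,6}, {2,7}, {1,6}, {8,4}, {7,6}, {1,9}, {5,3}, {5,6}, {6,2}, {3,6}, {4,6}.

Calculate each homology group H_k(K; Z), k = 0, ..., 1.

H_0 ≅ Z,  H_1 ≅ Z^4.

Fix the vertex order 1 < 2 < 3 < 4 < 5 < 6 < 7 < 8 < 9 and write every simplex with vertices in increasing order. Then dim K = 1 and the simplices of K are:

  0-simplices (9): [1], [2], [3], [4], [5], [6], [7], [8], [9]
  1-simplices (12): [1,6], [1,9], [2,6], [2,7], [3,5], [3,6], [4,6], [4,8], [5,6], [6,7], [6,8], [6,9]

so the chain groups are C_0 ≅ Z^9, C_1 ≅ Z^12.

The boundary map ∂_1: C_1 → C_0 sends each edge [p,q] (with p < q) to q − p. For instance
  ∂[6,8] = [8] − [6].
As a 9×12 matrix over Z this has rank 8, with invariant factors (1,1,1,1,1,1,1,1).

Computing H_k = (kernel of ∂_k) / (image of ∂_{k+1}):

  H_0: rank C_0 − rank ∂_1 = 9 − 8 = 1, and the invariant factors of ∂_1 are all 1, so H_0 ≅ Z.
  H_1: rank ker ∂_1 − rank ∂_2 = (12 − 8) − 0 = 4, and there is no ∂_2, so H_1 ≅ Z^4.

As a check, the Euler characteristic is 9 − 12 = -3, which agrees with 1 − 4 = -3.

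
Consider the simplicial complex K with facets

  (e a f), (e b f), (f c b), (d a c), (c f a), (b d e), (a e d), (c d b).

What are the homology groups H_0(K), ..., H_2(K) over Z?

Fix the vertex order a < b < c < d < e < f and write every simplex with vertices in increasing order. Then dim K = 2 and the simplices of K are:

  0-simplices (6): a, b, c, d, e, f
  1-simplices (12): ac, ad, ae, af, bc, bd, be, bf, cd, cf, de, ef
  2-simplices (8): acd, acf, ade, aef, bcd, bcf, bde, bef

so the chain groups are C_0 ≅ Z^6, C_1 ≅ Z^12, C_2 ≅ Z^8.

∂_1: C_1 → C_0 sends each edge [p,q] (with p < q) to q − p. For instance
  ∂bc = c − b.
As a 6×12 matrix over Z this has rank 5, with invariant factors (1,1,1,1,1).

Boundary ∂_2: C_2 → C_1 acts by ∂[p,q,r] = [q,r] − [p,r] + [p,q]. For instance
  ∂bde = de − be + bd,
  ∂acd = cd − ad + ac.
As a 12×8 matrix over Z this has rank 7, with invariant factors (1,1,1,1,1,1,1).

Computing H_k = (kernel of ∂_k) / (image of ∂_{k+1}):

  H_0: rank C_0 − rank ∂_1 = 6 − 5 = 1, and the invariant factors of ∂_1 are all 1, so H_0 ≅ Z.
  H_1: rank ker ∂_1 − rank ∂_2 = (12 − 5) − 7 = 0, and the invariant factors of ∂_2 are all 1, so H_1 ≅ 0.
  H_2: rank ker ∂_2 − rank ∂_3 = (8 − 7) − 0 = 1, and there is no ∂_3, so H_2 ≅ Z.

As a check, the Euler characteristic is 6 − 12 + 8 = 2, which agrees with 1 − 0 + 1 = 2.

H_0 = Z,  H_1 = 0,  H_2 = Z.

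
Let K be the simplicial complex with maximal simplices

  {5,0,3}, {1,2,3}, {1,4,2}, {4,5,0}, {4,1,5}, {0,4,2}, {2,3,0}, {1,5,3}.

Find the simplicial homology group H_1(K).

Fix the vertex order 0 < 1 < 2 < 3 < 4 < 5 and write every simplex with vertices in increasing order. Then dim K = 2 and the simplices of K are:

  0-simplices (6): [0], [1], [2], [3], [4], [5]
  1-simplices (12): [0,2], [0,3], [0,4], [0,5], [1,2], [1,3], [1,4], [1,5], [2,3], [2,4], [3,5], [4,5]
  2-simplices (8): [0,2,3], [0,2,4], [0,3,5], [0,4,5], [1,2,3], [1,2,4], [1,3,5], [1,4,5]

Hence C_0 ≅ Z^6, C_1 ≅ Z^12, C_2 ≅ Z^8.

∂_1: C_1 → C_0 sends each edge [p,q] (with p < q) to q − p.
As a 6×12 matrix over Z this has rank 5, with invariant factors (1,1,1,1,1).

∂_2: C_2 → C_1 sends each 2-simplex [p,q,r] to [q,r] − [p,r] + [p,q]. For instance
  ∂[1,3,5] = [3,5] − [1,5] + [1,3],
  ∂[0,4,5] = [4,5] − [0,5] + [0,4].
The 12×8 boundary matrix has rank 7 and Smith normal form diag(1,1,1,1,1,1,1).

Now H_k = ker ∂_k / im ∂_{k+1}, so:

  H_1: rank ker ∂_1 − rank ∂_2 = (12 − 5) − 7 = 0, and the invariant factors of ∂_2 are all 1, so H_1 = 0.

H_1 = 0.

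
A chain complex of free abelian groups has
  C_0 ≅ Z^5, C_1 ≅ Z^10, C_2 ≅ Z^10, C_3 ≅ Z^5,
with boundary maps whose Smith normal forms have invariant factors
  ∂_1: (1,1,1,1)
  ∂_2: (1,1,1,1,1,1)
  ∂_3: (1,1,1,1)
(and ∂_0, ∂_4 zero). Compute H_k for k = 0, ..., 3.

H_0 = Z,  H_1 = 0,  H_2 = 0,  H_3 = Z.

H_0: b_0 = 5 − 0 − 4 = 1; torsion from ∂_1 factors > 1: none. So H_0 = Z.
H_1: b_1 = 10 − 4 − 6 = 0; torsion from ∂_2 factors > 1: none. So H_1 = 0.
H_2: b_2 = 10 − 6 − 4 = 0; torsion from ∂_3 factors > 1: none. So H_2 = 0.
H_3: b_3 = 5 − 4 − 0 = 1; torsion from ∂_4 factors > 1: none. So H_3 = Z.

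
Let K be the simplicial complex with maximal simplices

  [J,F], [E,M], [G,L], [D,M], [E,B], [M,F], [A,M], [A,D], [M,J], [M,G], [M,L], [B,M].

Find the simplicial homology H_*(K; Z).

H_0 ≅ Z,  H_1 ≅ Z^4.

We work with the vertex ordering A < B < D < E < F < G < J < L < M. The simplices of K, each written with vertices in increasing order, are:

  0-simplices (9): A, B, D, E, F, G, J, L, M
  1-simplices (12): AD, AM, BE, BM, DM, EM, FJ, FM, GL, GM, JM, LM

Hence C_0 ≅ Z^9, C_1 ≅ Z^12.

The boundary map ∂_1: C_1 → C_0 sends each edge [p,q] (with p < q) to q − p. For instance
  ∂FJ = J − F.
The resulting 9×12 matrix has rank 8, and its Smith normal form has invariant factors (1,1,1,1,1,1,1,1).

From H_k ≅ ker(∂_k) / im(∂_{k+1}) we obtain:

  H_0: rank C_0 − rank ∂_1 = 9 − 8 = 1, and the invariant factors of ∂_1 are all 1, so H_0 = Z.
  H_1: rank ker ∂_1 − rank ∂_2 = (12 − 8) − 0 = 4, and there is no ∂_2, so H_1 = Z^4.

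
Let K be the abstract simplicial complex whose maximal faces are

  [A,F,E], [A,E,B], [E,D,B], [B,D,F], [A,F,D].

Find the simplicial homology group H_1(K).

H_1 ≅ Z.

We work with the vertex ordering A < B < D < E < F. The simplices of K, each written with vertices in increasing order, are:

  0-simplices (5): A, B, D, E, F
  1-simplices (10): AB, AD, AE, AF, BD, BE, BF, DE, DF, EF
  2-simplices (5): ABE, ADF, AEF, BDE, BDF

Hence C_0 ≅ Z^5, C_1 ≅ Z^10, C_2 ≅ Z^5.

∂_1: C_1 → C_0 is given by ∂[p,q] = [q] − [p]. For instance
  ∂AB = B − A.
The 5×10 boundary matrix has rank 4 and Smith normal form diag(1,1,1,1).

∂_2: C_2 → C_1 sends each 2-simplex [p,q,r] to [q,r] − [p,r] + [p,q]. For instance
  ∂BDE = DE − BE + BD,
  ∂ABE = BE − AE + AB.
As a 10×5 matrix over Z this has rank 5, with invariant factors (1,1,1,1,1).

Reading off H_k = ker ∂_k / im ∂_{k+1}:

  H_1: rank ker ∂_1 − rank ∂_2 = (10 − 4) − 5 = 1, and the invariant factors of ∂_2 are all 1, so H_1 = Z.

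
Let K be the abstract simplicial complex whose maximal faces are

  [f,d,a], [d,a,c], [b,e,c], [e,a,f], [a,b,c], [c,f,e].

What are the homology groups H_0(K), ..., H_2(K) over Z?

Order the vertices as a < b < c < d < e < f. Listing each simplex with vertices in this order, K has dimension 2 with simplices:

  0-simplices (6): a, b, c, d, e, f
  1-simplices (12): ab, ac, ad, ae, af, bc, be, cd, ce, cf, df, ef
  2-simplices (6): abc, acd, adf, aef, bce, cef

giving chain groups C_0 ≅ Z^6, C_1 ≅ Z^12, C_2 ≅ Z^6.

∂_1: C_1 → C_0 sends each edge [p,q] (with p < q) to q − p. For instance
  ∂ae = e − a.
The 6×12 boundary matrix has rank 5 and Smith normal form diag(1,1,1,1,1).

The boundary map ∂_2: C_2 → C_1 maps a triangle to the signed sum of its edges. For instance
  ∂abc = bc − ac + ab,
  ∂aef = ef − af + ae.
As a 12×6 matrix over Z this has rank 6, with invariant factors (1,1,1,1,1,1).

From H_k ≅ ker(∂_k) / im(∂_{k+1}) we obtain:

  H_0: rank C_0 − rank ∂_1 = 6 − 5 = 1, and the invariant factors of ∂_1 are all 1, so H_0 ≅ Z.
  H_1: rank ker ∂_1 − rank ∂_2 = (12 − 5) − 6 = 1, and the invariant factors of ∂_2 are all 1, so H_1 ≅ Z.
  H_2: rank ker ∂_2 − rank ∂_3 = (6 − 6) − 0 = 0, and there is no ∂_3, so H_2 ≅ 0.

H_0 ≅ Z,  H_1 ≅ Z,  H_2 = 0.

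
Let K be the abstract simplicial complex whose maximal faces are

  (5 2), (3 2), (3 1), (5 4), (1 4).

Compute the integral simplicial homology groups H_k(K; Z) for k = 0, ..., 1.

H_0 ≅ Z,  H_1 ≅ Z.

K has 5 vertices, 5 edges.
rank ∂_0 = 0, rank ∂_1 = 4 ⇒ b_0 = 5 − 0 − 4 = 1; all invariant factors of ∂_1 are 1 so no torsion. So H_0 ≅ Z.
rank ∂_1 = 4, rank ∂_2 = 0 ⇒ b_1 = 5 − 4 − 0 = 1. So H_1 ≅ Z.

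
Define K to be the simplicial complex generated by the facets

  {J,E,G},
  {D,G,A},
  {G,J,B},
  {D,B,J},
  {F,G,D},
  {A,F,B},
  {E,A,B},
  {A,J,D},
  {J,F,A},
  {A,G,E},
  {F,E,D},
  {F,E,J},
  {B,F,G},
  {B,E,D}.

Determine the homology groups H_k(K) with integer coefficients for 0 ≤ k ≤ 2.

Order the vertices as A < B < D < E < F < G < J. Listing each simplex with vertices in this order, K has dimension 2 with simplices:

  0-simplices (7): A, B, D, E, F, G, J
  1-simplices (21): AB, AD, AE, AF, AG, AJ, BD, BE, BF, BG, BJ, DE, DF, DG, DJ, EF, EG, EJ, FG, FJ, GJ
  2-simplices (14): ABE, ABF, ADG, ADJ, AEG, AFJ, BDE, BDJ, BFG, BGJ, DEF, DFG, EFJ, EGJ

giving chain groups C_0 ≅ Z^7, C_1 ≅ Z^21, C_2 ≅ Z^14.

∂_1: C_1 → C_0 maps an edge to its endpoints' difference, ∂[p,q] = q − p.
The resulting 7×21 matrix has rank 6, and its Smith normal form has invariant factors (1,1,1,1,1,1).

The boundary map ∂_2: C_2 → C_1 acts by ∂[p,q,r] = [q,r] − [p,r] + [p,q]. For instance
  ∂ABE = BE − AE + AB,
  ∂EGJ = GJ − EJ + EG.
The 21×14 boundary matrix has rank 13 and Smith normal form diag(1,1,1,1,1,1,1,1,1,1,1,1,1).

From H_k ≅ ker(∂_k) / im(∂_{k+1}) we obtain:

  H_0: rank C_0 − rank ∂_1 = 7 − 6 = 1, and the invariant factors of ∂_1 are all 1, so H_0 = Z.
  H_1: rank ker ∂_1 − rank ∂_2 = (21 − 6) − 13 = 2, and the invariant factors of ∂_2 are all 1, so H_1 = Z^2.
  H_2: rank ker ∂_2 − rank ∂_3 = (14 − 13) − 0 = 1, and there is no ∂_3, so H_2 = Z.

As a check, the Euler characteristic is 7 − 21 + 14 = 0, which agrees with 1 − 2 + 1 = 0.
(K is a triangulation of the torus T^2.)

H_0 ≅ Z,  H_1 ≅ Z^2,  H_2 ≅ Z.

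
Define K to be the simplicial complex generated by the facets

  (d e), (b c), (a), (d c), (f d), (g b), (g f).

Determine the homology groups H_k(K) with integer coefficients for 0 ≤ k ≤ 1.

H_0 ≅ Z^2,  H_1 ≅ Z.

Fix the vertex order a < b < c < d < e < f < g and write every simplex with vertices in increasing order. Then dim K = 1 and the simplices of K are:

  0-simplices (7): a, b, c, d, e, f, g
  1-simplices (6): bc, bg, cd, de, df, fg

Hence C_0 ≅ Z^7, C_1 ≅ Z^6.

Boundary ∂_1: C_1 → C_0 sends each edge [p,q] (with p < q) to q − p. For instance
  ∂fg = g − f.
The 7×6 boundary matrix has rank 5 and Smith normal form diag(1,1,1,1,1).

From H_k ≅ ker(∂_k) / im(∂_{k+1}) we obtain:

  H_0: rank C_0 − rank ∂_1 = 7 − 5 = 2, and the invariant factors of ∂_1 are all 1, so H_0 = Z^2.
  H_1: rank ker ∂_1 − rank ∂_2 = (6 − 5) − 0 = 1, and there is no ∂_2, so H_1 = Z.

As a check, the Euler characteristic is 7 − 6 = 1, which agrees with 2 − 1 = 1.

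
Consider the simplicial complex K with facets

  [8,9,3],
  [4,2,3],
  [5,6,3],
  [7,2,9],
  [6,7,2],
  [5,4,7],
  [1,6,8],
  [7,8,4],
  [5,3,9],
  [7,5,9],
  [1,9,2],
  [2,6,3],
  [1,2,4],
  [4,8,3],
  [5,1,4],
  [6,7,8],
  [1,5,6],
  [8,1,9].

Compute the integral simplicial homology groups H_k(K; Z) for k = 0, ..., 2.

Take the total order 1 < 2 < 3 < 4 < 5 < 6 < 7 < 8 < 9 on the vertex set. Then K (dimension 2) consists of the simplices:

  0-simplices (9): [1], [2], [3], [4], [5], [6], [7], [8], [9]
  1-simplices (27): (27 of them)
  2-simplices (18): [1,2,4], [1,2,9], [1,4,5], [1,5,6], [1,6,8], [1,8,9], [2,3,4], [2,3,6], [2,6,7], [2,7,9], [3,4,8], [3,5,6], [3,5,9], [3,8,9], [4,5,7], [4,7,8], [5,7,9], [6,7,8]

giving chain groups C_0 ≅ Z^9, C_1 ≅ Z^27, C_2 ≅ Z^18.

∂_1: C_1 → C_0 maps an edge to its endpoints' difference, ∂[p,q] = q − p.
This gives a 9×27 integer matrix of rank 8; reducing to Smith normal form yields diagonal entries (1,1,1,1,1,1,1,1).

The boundary map ∂_2: C_2 → C_1 acts by ∂[p,q,r] = [q,r] − [p,r] + [p,q]. For instance
  ∂[3,8,9] = [8,9] − [3,9] + [3,8],
  ∂[5,7,9] = [7,9] − [5,9] + [5,7].
The resulting 27×18 matrix has rank 17, and its Smith normal form has invariant factors (1,1,1,1,1,1,1,1,1,1,1,1,1,1,1,1,1).

From H_k ≅ ker(∂_k) / im(∂_{k+1}) we obtain:

  H_0: rank C_0 − rank ∂_1 = 9 − 8 = 1, and the invariant factors of ∂_1 are all 1, so H_0 = Z.
  H_1: rank ker ∂_1 − rank ∂_2 = (27 − 8) − 17 = 2, and the invariant factors of ∂_2 are all 1, so H_1 = Z^2.
  H_2: rank ker ∂_2 − rank ∂_3 = (18 − 17) − 0 = 1, and there is no ∂_3, so H_2 = Z.

H_0 ≅ Z,  H_1 ≅ Z^2,  H_2 ≅ Z.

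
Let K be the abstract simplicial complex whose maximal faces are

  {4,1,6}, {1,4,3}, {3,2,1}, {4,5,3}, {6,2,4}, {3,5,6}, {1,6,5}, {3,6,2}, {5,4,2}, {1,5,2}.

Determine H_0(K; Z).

Order the vertices as 1 < 2 < 3 < 4 < 5 < 6. Listing each simplex with vertices in this order, K has dimension 2 with simplices:

  0-simplices (6): [1], [2], [3], [4], [5], [6]
  1-simplices (15): [1,2], [1,3], [1,4], [1,5], [1,6], [2,3], [2,4], [2,5], [2,6], [3,4], [3,5], [3,6], [4,5], [4,6], [5,6]
  2-simplices (10): [1,2,3], [1,2,5], [1,3,4], [1,4,6], [1,5,6], [2,3,6], [2,4,5], [2,4,6], [3,4,5], [3,5,6]

giving chain groups C_0 ≅ Z^6, C_1 ≅ Z^15, C_2 ≅ Z^10.

Boundary ∂_1: C_1 → C_0 maps an edge to its endpoints' difference, ∂[p,q] = q − p.
As a 6×15 matrix over Z this has rank 5, with invariant factors (1,1,1,1,1).

∂_2: C_2 → C_1 maps a triangle to the signed sum of its edges. For instance
  ∂[3,4,5] = [4,5] − [3,5] + [3,4],
  ∂[2,4,5] = [4,5] − [2,5] + [2,4].
This gives a 15×10 integer matrix of rank 10; reducing to Smith normal form yields diagonal entries (1,1,1,1,1,1,1,1,1,2).

Reading off H_k = ker ∂_k / im ∂_{k+1}:

  H_0: rank C_0 − rank ∂_1 = 6 − 5 = 1, and the invariant factors of ∂_1 are all 1, so H_0 = Z.

(K is a triangulation of the real projective plane RP^2.)

H_0 = Z.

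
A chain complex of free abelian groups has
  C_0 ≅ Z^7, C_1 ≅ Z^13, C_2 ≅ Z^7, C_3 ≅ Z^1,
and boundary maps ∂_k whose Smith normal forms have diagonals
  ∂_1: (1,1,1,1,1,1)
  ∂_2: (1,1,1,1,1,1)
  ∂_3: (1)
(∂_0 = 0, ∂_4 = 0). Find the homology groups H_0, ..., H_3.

H_0: b_0 = 7 − 0 − 6 = 1; torsion from ∂_1 factors > 1: none. So H_0 = Z.
H_1: b_1 = 13 − 6 − 6 = 1; torsion from ∂_2 factors > 1: none. So H_1 = Z.
H_2: b_2 = 7 − 6 − 1 = 0; torsion from ∂_3 factors > 1: none. So H_2 = 0.
H_3: b_3 = 1 − 1 − 0 = 0; torsion from ∂_4 factors > 1: none. So H_3 = 0.

H_0 = Z,  H_1 = Z,  H_2 = 0,  H_3 = 0.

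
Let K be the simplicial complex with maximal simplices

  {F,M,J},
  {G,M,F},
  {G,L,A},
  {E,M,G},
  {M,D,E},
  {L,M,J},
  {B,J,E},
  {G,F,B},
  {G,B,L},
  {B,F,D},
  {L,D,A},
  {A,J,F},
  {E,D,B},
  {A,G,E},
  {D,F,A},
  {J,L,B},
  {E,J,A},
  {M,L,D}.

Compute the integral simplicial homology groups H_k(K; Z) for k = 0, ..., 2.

Take the total order A < B < D < E < F < G < J < L < M on the vertex set. Then K (dimension 2) consists of the simplices:

  0-simplices (9): A, B, D, E, F, G, J, L, M
  1-simplices (27): AD, AE, AF, AG, AJ, AL, BD, BE, BF, BG, BJ, BL, DE, DF, DL, DM, EG, EJ, EM, FG, FJ, FM, GL, GM, JL, JM, LM
  2-simplices (18): ADF, ADL, AEG, AEJ, AFJ, AGL, BDE, BDF, BEJ, BFG, BGL, BJL, DEM, DLM, EGM, FGM, FJM, JLM

giving chain groups C_0 ≅ Z^9, C_1 ≅ Z^27, C_2 ≅ Z^18.

∂_1: C_1 → C_0 maps an edge to its endpoints' difference, ∂[p,q] = q − p.
This gives a 9×27 integer matrix of rank 8; reducing to Smith normal form yields diagonal entries (1,1,1,1,1,1,1,1).

The boundary map ∂_2: C_2 → C_1 maps a triangle to the signed sum of its edges. For instance
  ∂BFG = FG − BG + BF,
  ∂BGL = GL − BL + BG.
The resulting 27×18 matrix has rank 17, and its Smith normal form has invariant factors (1,1,1,1,1,1,1,1,1,1,1,1,1,1,1,1,1).

Reading off H_k = ker ∂_k / im ∂_{k+1}:

  H_0: rank C_0 − rank ∂_1 = 9 − 8 = 1, and the invariant factors of ∂_1 are all 1, so H_0 ≅ Z.
  H_1: rank ker ∂_1 − rank ∂_2 = (27 − 8) − 17 = 2, and the invariant factors of ∂_2 are all 1, so H_1 ≅ Z^2.
  H_2: rank ker ∂_2 − rank ∂_3 = (18 − 17) − 0 = 1, and there is no ∂_3, so H_2 ≅ Z.

As a check, the Euler characteristic is 9 − 27 + 18 = 0, which agrees with 1 − 2 + 1 = 0.

H_0 ≅ Z,  H_1 ≅ Z^2,  H_2 ≅ Z.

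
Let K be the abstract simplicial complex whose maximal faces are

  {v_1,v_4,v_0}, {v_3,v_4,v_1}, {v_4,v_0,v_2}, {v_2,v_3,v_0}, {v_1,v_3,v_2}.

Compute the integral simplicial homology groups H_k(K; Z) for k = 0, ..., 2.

Order the vertices as v_0 < v_1 < v_2 < v_3 < v_4. Listing each simplex with vertices in this order, K has dimension 2 with simplices:

  0-simplices (5): [v_0], [v_1], [v_2], [v_3], [v_4]
  1-simplices (10): [v_0,v_1], [v_0,v_2], [v_0,v_3], [v_0,v_4], [v_1,v_2], [v_1,v_3], [v_1,v_4], [v_2,v_3], [v_2,v_4], [v_3,v_4]
  2-simplices (5): [v_0,v_1,v_4], [v_0,v_2,v_3], [v_0,v_2,v_4], [v_1,v_2,v_3], [v_1,v_3,v_4]

so the chain groups are C_0 ≅ Z^5, C_1 ≅ Z^10, C_2 ≅ Z^5.

∂_1: C_1 → C_0 maps an edge to its endpoints' difference, ∂[p,q] = q − p.
As a 5×10 matrix over Z this has rank 4, with invariant factors (1,1,1,1).

Boundary ∂_2: C_2 → C_1 sends each 2-simplex [p,q,r] to [q,r] − [p,r] + [p,q]. For instance
  ∂[v_0,v_2,v_4] = [v_2,v_4] − [v_0,v_4] + [v_0,v_2],
  ∂[v_1,v_2,v_3] = [v_2,v_3] − [v_1,v_3] + [v_1,v_2].
The resulting 10×5 matrix has rank 5, and its Smith normal form has invariant factors (1,1,1,1,1).

Reading off H_k = ker ∂_k / im ∂_{k+1}:

  H_0: rank C_0 − rank ∂_1 = 5 − 4 = 1, and the invariant factors of ∂_1 are all 1, so H_0 = Z.
  H_1: rank ker ∂_1 − rank ∂_2 = (10 − 4) − 5 = 1, and the invariant factors of ∂_2 are all 1, so H_1 = Z.
  H_2: rank ker ∂_2 − rank ∂_3 = (5 − 5) − 0 = 0, and there is no ∂_3, so H_2 = 0.

(K is a triangulation of the Möbius band.)

H_0 ≅ Z,  H_1 ≅ Z,  H_2 = 0.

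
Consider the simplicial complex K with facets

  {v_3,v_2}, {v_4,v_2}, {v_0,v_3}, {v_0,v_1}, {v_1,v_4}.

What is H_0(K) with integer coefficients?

H_0 = Z.

K has 5 vertices, 5 edges.
rank ∂_0 = 0, rank ∂_1 = 4 ⇒ b_0 = 5 − 0 − 4 = 1; all invariant factors of ∂_1 are 1 so no torsion. So H_0 = Z.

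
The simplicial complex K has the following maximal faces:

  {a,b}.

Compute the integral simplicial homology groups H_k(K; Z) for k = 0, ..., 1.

We work with the vertex ordering a < b. The simplices of K, each written with vertices in increasing order, are:

  0-simplices (2): a, b
  1-simplices (1): ab

so the chain groups are C_0 ≅ Z^2, C_1 ≅ Z^1.

The boundary map ∂_1: C_1 → C_0 sends each edge [p,q] (with p < q) to q − p. For instance
  ∂ab = b − a.
As a 2×1 matrix over Z this has rank 1, with invariant factors (1).

Now H_k = ker ∂_k / im ∂_{k+1}, so:

  H_0: rank C_0 − rank ∂_1 = 2 − 1 = 1, and the invariant factors of ∂_1 are all 1, so H_0 ≅ Z.
  H_1: rank ker ∂_1 − rank ∂_2 = (1 − 1) − 0 = 0, and there is no ∂_2, so H_1 ≅ 0.

As a check, the Euler characteristic is 2 − 1 = 1, which agrees with 1 − 0 = 1.

H_0 = Z,  H_1 = 0.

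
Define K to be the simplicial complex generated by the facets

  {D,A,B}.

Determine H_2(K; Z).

H_2 ≅ 0.

Order the vertices as A < B < D. Listing each simplex with vertices in this order, K has dimension 2 with simplices:

  0-simplices (3): A, B, D
  1-simplices (3): AB, AD, BD
  2-simplices (1): ABD

Hence C_0 ≅ Z^3, C_1 ≅ Z^3, C_2 ≅ Z^1.

∂_1: C_1 → C_0 sends each edge [p,q] (with p < q) to q − p.
As a 3×3 matrix over Z this has rank 2, with invariant factors (1,1).

The boundary map ∂_2: C_2 → C_1 sends each 2-simplex [p,q,r] to [q,r] − [p,r] + [p,q]. For instance
  ∂ABD = BD − AD + AB.
The resulting 3×1 matrix has rank 1, and its Smith normal form has invariant factors (1).

From H_k ≅ ker(∂_k) / im(∂_{k+1}) we obtain:

  H_2: rank ker ∂_2 − rank ∂_3 = (1 − 1) − 0 = 0, and there is no ∂_3, so H_2 ≅ 0.

(K is a triangulation of the 2-simplex.)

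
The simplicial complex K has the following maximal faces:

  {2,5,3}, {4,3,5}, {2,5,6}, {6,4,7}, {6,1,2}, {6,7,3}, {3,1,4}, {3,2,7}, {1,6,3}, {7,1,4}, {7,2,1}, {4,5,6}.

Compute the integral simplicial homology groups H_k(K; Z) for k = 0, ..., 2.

We work with the vertex ordering 1 < 2 < 3 < 4 < 5 < 6 < 7. The simplices of K, each written with vertices in increasing order, are:

  0-simplices (7): [1], [2], [3], [4], [5], [6], [7]
  1-simplices (18): [1,2], [1,3], [1,4], [1,6], [1,7], [2,3], [2,5], [2,6], [2,7], [3,4], [3,5], [3,6], [3,7], [4,5], [4,6], [4,7], [5,6], [6,7]
  2-simplices (12): [1,2,6], [1,2,7], [1,3,4], [1,3,6], [1,4,7], [2,3,5], [2,3,7], [2,5,6], [3,4,5], [3,6,7], [4,5,6], [4,6,7]

giving chain groups C_0 ≅ Z^7, C_1 ≅ Z^18, C_2 ≅ Z^12.

The boundary map ∂_1: C_1 → C_0 is given by ∂[p,q] = [q] − [p]. For instance
  ∂[3,4] = [4] − [3].
This gives a 7×18 integer matrix of rank 6; reducing to Smith normal form yields diagonal entries (1,1,1,1,1,1).

∂_2: C_2 → C_1 sends each 2-simplex [p,q,r] to [q,r] − [p,r] + [p,q]. For instance
  ∂[2,3,7] = [3,7] − [2,7] + [2,3],
  ∂[1,3,6] = [3,6] − [1,6] + [1,3].
The 18×12 boundary matrix has rank 12 and Smith normal form diag(1,1,1,1,1,1,1,1,1,1,1,2).

From H_k ≅ ker(∂_k) / im(∂_{k+1}) we obtain:

  H_0: rank C_0 − rank ∂_1 = 7 − 6 = 1, and the invariant factors of ∂_1 are all 1, so H_0 ≅ Z.
  H_1: rank ker ∂_1 − rank ∂_2 = (18 − 6) − 12 = 0, and ∂_2 has invariant factor 2 > 1, so H_1 ≅ Z/2Z.
  H_2: rank ker ∂_2 − rank ∂_3 = (12 − 12) − 0 = 0, and there is no ∂_3, so H_2 ≅ 0.

As a check, the Euler characteristic is 7 − 18 + 12 = 1, which agrees with 1 − 0 + 0 = 1.
(K is a triangulation of the real projective plane RP^2.)

H_0 ≅ Z,  H_1 ≅ Z/2Z,  H_2 = 0.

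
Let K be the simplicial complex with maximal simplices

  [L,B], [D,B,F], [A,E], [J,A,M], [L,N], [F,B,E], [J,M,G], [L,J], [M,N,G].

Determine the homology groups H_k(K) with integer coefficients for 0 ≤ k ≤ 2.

We work with the vertex ordering A < B < D < E < F < G < J < L < M < N. The simplices of K, each written with vertices in increasing order, are:

  0-simplices (10): A, B, D, E, F, G, J, L, M, N
  1-simplices (16): AE, AJ, AM, BD, BE, BF, BL, DF, EF, GJ, GM, GN, JL, JM, LN, MN
  2-simplices (5): AJM, BDF, BEF, GJM, GMN

Hence C_0 ≅ Z^10, C_1 ≅ Z^16, C_2 ≅ Z^5.

Boundary ∂_1: C_1 → C_0 is given by ∂[p,q] = [q] − [p].
The 10×16 boundary matrix has rank 9 and Smith normal form diag(1,1,1,1,1,1,1,1,1).

The boundary map ∂_2: C_2 → C_1 sends each 2-simplex [p,q,r] to [q,r] − [p,r] + [p,q]. For instance
  ∂AJM = JM − AM + AJ,
  ∂GJM = JM − GM + GJ.
As a 16×5 matrix over Z this has rank 5, with invariant factors (1,1,1,1,1).

Reading off H_k = ker ∂_k / im ∂_{k+1}:

  H_0: rank C_0 − rank ∂_1 = 10 − 9 = 1, and the invariant factors of ∂_1 are all 1, so H_0 ≅ Z.
  H_1: rank ker ∂_1 − rank ∂_2 = (16 − 9) − 5 = 2, and the invariant factors of ∂_2 are all 1, so H_1 ≅ Z^2.
  H_2: rank ker ∂_2 − rank ∂_3 = (5 − 5) − 0 = 0, and there is no ∂_3, so H_2 ≅ 0.

H_0 = Z,  H_1 = Z^2,  H_2 = 0.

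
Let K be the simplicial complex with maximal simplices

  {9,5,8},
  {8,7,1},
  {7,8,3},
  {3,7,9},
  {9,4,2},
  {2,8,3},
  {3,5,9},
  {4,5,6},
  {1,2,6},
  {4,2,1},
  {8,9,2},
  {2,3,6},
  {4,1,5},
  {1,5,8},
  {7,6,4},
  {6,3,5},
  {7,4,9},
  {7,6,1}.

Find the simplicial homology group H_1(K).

We work with the vertex ordering 1 < 2 < 3 < 4 < 5 < 6 < 7 < 8 < 9. The simplices of K, each written with vertices in increasing order, are:

  0-simplices (9): [1], [2], [3], [4], [5], [6], [7], [8], [9]
  1-simplices (27): (27 of them)
  2-simplices (18): [1,2,4], [1,2,6], [1,4,5], [1,5,8], [1,6,7], [1,7,8], [2,3,6], [2,3,8], [2,4,9], [2,8,9], [3,5,6], [3,5,9], [3,7,8], [3,7,9], [4,5,6], [4,6,7], [4,7,9], [5,8,9]

giving chain groups C_0 ≅ Z^9, C_1 ≅ Z^27, C_2 ≅ Z^18.

∂_1: C_1 → C_0 sends each edge [p,q] (with p < q) to q − p.
The resulting 9×27 matrix has rank 8, and its Smith normal form has invariant factors (1,1,1,1,1,1,1,1).

∂_2: C_2 → C_1 sends each 2-simplex [p,q,r] to [q,r] − [p,r] + [p,q]. For instance
  ∂[3,5,6] = [5,6] − [3,6] + [3,5],
  ∂[4,7,9] = [7,9] − [4,9] + [4,7].
As a 27×18 matrix over Z this has rank 18, with invariant factors (1,1,1,1,1,1,1,1,1,1,1,1,1,1,1,1,1,2).

Now H_k = ker ∂_k / im ∂_{k+1}, so:

  H_1: rank ker ∂_1 − rank ∂_2 = (27 − 8) − 18 = 1, and ∂_2 has invariant factor 2 > 1, so H_1 ≅ Z ⊕ Z/2.

H_1 = Z ⊕ Z/2.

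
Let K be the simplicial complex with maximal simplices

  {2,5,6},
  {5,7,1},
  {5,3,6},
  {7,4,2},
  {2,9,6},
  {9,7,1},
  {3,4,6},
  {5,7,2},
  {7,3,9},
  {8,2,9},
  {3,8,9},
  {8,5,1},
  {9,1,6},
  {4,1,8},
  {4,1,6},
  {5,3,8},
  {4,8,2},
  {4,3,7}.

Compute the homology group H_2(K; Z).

Take the total order 1 < 2 < 3 < 4 < 5 < 6 < 7 < 8 < 9 on the vertex set. Then K (dimension 2) consists of the simplices:

  0-simplices (9): [1], [2], [3], [4], [5], [6], [7], [8], [9]
  1-simplices (27): (27 of them)
  2-simplices (18): [1,4,6], [1,4,8], [1,5,7], [1,5,8], [1,6,9], [1,7,9], [2,4,7], [2,4,8], [2,5,6], [2,5,7], [2,6,9], [2,8,9], [3,4,6], [3,4,7], [3,5,6], [3,5,8], [3,7,9], [3,8,9]

giving chain groups C_0 ≅ Z^9, C_1 ≅ Z^27, C_2 ≅ Z^18.

∂_1: C_1 → C_0 maps an edge to its endpoints' difference, ∂[p,q] = q − p. For instance
  ∂[1,7] = [7] − [1].
This gives a 9×27 integer matrix of rank 8; reducing to Smith normal form yields diagonal entries (1,1,1,1,1,1,1,1).

∂_2: C_2 → C_1 acts by ∂[p,q,r] = [q,r] − [p,r] + [p,q]. For instance
  ∂[3,5,8] = [5,8] − [3,8] + [3,5],
  ∂[1,7,9] = [7,9] − [1,9] + [1,7].
The 27×18 boundary matrix has rank 17 and Smith normal form diag(1,1,1,1,1,1,1,1,1,1,1,1,1,1,1,1,1).

Reading off H_k = ker ∂_k / im ∂_{k+1}:

  H_2: rank ker ∂_2 − rank ∂_3 = (18 − 17) − 0 = 1, and there is no ∂_3, so H_2 ≅ Z.

H_2 ≅ Z.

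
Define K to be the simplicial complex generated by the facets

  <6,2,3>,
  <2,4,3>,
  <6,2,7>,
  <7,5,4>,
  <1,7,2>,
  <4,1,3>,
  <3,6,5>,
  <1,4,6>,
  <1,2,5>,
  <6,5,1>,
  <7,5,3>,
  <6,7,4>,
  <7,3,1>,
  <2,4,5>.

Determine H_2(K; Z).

H_2 = Z.

We work with the vertex ordering 1 < 2 < 3 < 4 < 5 < 6 < 7. The simplices of K, each written with vertices in increasing order, are:

  0-simplices (7): [1], [2], [3], [4], [5], [6], [7]
  1-simplices (21): [1,2], [1,3], [1,4], [1,5], [1,6], [1,7], [2,3], [2,4], [2,5], [2,6], [2,7], [3,4], [3,5], [3,6], [3,7], [4,5], [4,6], [4,7], [5,6], [5,7], [6,7]
  2-simplices (14): [1,2,5], [1,2,7], [1,3,4], [1,3,7], [1,4,6], [1,5,6], [2,3,4], [2,3,6], [2,4,5], [2,6,7], [3,5,6], [3,5,7], [4,5,7], [4,6,7]

so the chain groups are C_0 ≅ Z^7, C_1 ≅ Z^21, C_2 ≅ Z^14.

Boundary ∂_1: C_1 → C_0 maps an edge to its endpoints' difference, ∂[p,q] = q − p. For instance
  ∂[2,3] = [3] − [2].
The 7×21 boundary matrix has rank 6 and Smith normal form diag(1,1,1,1,1,1).

∂_2: C_2 → C_1 sends each 2-simplex [p,q,r] to [q,r] − [p,r] + [p,q]. For instance
  ∂[1,2,5] = [2,5] − [1,5] + [1,2],
  ∂[2,6,7] = [6,7] − [2,7] + [2,6].
This gives a 21×14 integer matrix of rank 13; reducing to Smith normal form yields diagonal entries (1,1,1,1,1,1,1,1,1,1,1,1,1).

Computing H_k = (kernel of ∂_k) / (image of ∂_{k+1}):

  H_2: rank ker ∂_2 − rank ∂_3 = (14 − 13) − 0 = 1, and there is no ∂_3, so H_2 ≅ Z.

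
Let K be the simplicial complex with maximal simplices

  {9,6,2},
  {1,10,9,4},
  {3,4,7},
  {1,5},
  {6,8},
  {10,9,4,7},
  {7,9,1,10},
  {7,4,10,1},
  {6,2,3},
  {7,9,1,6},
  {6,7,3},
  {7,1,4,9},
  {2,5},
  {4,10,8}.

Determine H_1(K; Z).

H_1 = Z^2.

Order the vertices as 1 < 2 < 3 < 4 < 5 < 6 < 7 < 8 < 9 < 10. Listing each simplex with vertices in this order, K has dimension 3 with simplices:

  0-simplices (10): [1], [2], [3], [4], [5], [6], [7], [8], [9], [10]
  1-simplices (24): (24 of them)
  2-simplices (18): (18 of them)
  3-simplices (6): [1,4,7,9], [1,4,7,10], [1,4,9,10], [1,6,7,9], [1,7,9,10], [4,7,9,10]

Hence C_0 ≅ Z^10, C_1 ≅ Z^24, C_2 ≅ Z^18, C_3 ≅ Z^6.

Boundary ∂_1: C_1 → C_0 sends each edge [p,q] (with p < q) to q − p. For instance
  ∂[9,10] = [10] − [9].
This gives a 10×24 integer matrix of rank 9; reducing to Smith normal form yields diagonal entries (1,1,1,1,1,1,1,1,1).

The boundary map ∂_2: C_2 → C_1 acts by ∂[p,q,r] = [q,r] − [p,r] + [p,q]. For instance
  ∂[4,7,9] = [7,9] − [4,9] + [4,7],
  ∂[4,7,10] = [7,10] − [4,10] + [4,7].
The resulting 24×18 matrix has rank 13, and its Smith normal form has invariant factors (1,1,1,1,1,1,1,1,1,1,1,1,1).

The boundary map ∂_3: C_3 → C_2 sends each 3-simplex σ to the alternating sum Σ_i (−1)^i (σ with its i-th vertex removed). For instance
  ∂[4,7,9,10] = [7,9,10] − [4,9,10] + [4,7,10] − [4,7,9],
  ∂[1,6,7,9] = [6,7,9] − [1,7,9] + [1,6,9] − [1,6,7].
As a 18×6 matrix over Z this has rank 5, with invariant factors (1,1,1,1,1).

Now H_k = ker ∂_k / im ∂_{k+1}, so:

  H_1: rank ker ∂_1 − rank ∂_2 = (24 − 9) − 13 = 2, and the invariant factors of ∂_2 are all 1, so H_1 = Z^2.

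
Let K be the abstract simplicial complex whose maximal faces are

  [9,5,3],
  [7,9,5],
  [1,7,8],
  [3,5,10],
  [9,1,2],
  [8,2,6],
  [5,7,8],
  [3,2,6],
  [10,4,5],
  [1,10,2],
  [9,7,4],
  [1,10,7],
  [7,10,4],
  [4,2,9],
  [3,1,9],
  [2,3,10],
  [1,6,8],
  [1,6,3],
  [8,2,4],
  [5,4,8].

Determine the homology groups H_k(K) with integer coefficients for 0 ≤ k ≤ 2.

H_0 ≅ Z,  H_1 ≅ Z ⊕ Z/2Z,  H_2 = 0.

K has 10 vertices, 30 edges, 20 triangles.
rank ∂_0 = 0, rank ∂_1 = 9 ⇒ b_0 = 10 − 0 − 9 = 1; all invariant factors of ∂_1 are 1 so no torsion. So H_0 ≅ Z.
rank ∂_1 = 9, rank ∂_2 = 20 ⇒ b_1 = 30 − 9 − 20 = 1; ∂_2 has invariant factor(s) [2] giving torsion. So H_1 ≅ Z ⊕ Z/2Z.
rank ∂_2 = 20, rank ∂_3 = 0 ⇒ b_2 = 20 − 20 − 0 = 0. So H_2 ≅ 0.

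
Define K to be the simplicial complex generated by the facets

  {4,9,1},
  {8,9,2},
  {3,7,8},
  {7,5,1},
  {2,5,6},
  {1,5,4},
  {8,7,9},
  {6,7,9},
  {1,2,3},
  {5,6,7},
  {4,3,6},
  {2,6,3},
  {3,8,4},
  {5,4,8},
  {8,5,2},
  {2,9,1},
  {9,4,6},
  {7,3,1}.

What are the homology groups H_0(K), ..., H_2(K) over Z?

H_0 = Z,  H_1 = Z^2,  H_2 = Z.

K has 9 vertices, 27 edges, 18 triangles.
rank ∂_0 = 0, rank ∂_1 = 8 ⇒ b_0 = 9 − 0 − 8 = 1; all invariant factors of ∂_1 are 1 so no torsion. So H_0 ≅ Z.
rank ∂_1 = 8, rank ∂_2 = 17 ⇒ b_1 = 27 − 8 − 17 = 2; all invariant factors of ∂_2 are 1 so no torsion. So H_1 ≅ Z^2.
rank ∂_2 = 17, rank ∂_3 = 0 ⇒ b_2 = 18 − 17 − 0 = 1. So H_2 ≅ Z.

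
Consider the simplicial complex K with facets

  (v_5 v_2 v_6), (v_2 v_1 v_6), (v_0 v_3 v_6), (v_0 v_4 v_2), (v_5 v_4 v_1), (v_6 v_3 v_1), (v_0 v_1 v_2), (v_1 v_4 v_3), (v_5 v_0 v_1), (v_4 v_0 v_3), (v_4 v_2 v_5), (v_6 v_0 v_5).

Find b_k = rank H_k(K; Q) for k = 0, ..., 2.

Take the total order v_0 < v_1 < v_2 < v_3 < v_4 < v_5 < v_6 on the vertex set. Then K (dimension 2) consists of the simplices:

  0-simplices (7): [v_0], [v_1], [v_2], [v_3], [v_4], [v_5], [v_6]
  1-simplices (18): (18 of them)
  2-simplices (12): (12 of them)

Hence C_0 ≅ Z^7, C_1 ≅ Z^18, C_2 ≅ Z^12.

∂_1: C_1 → C_0 sends each edge [p,q] (with p < q) to q − p. For instance
  ∂[v_0,v_6] = [v_6] − [v_0].
The 7×18 boundary matrix has rank 6 and Smith normal form diag(1,1,1,1,1,1).

∂_2: C_2 → C_1 maps a triangle to the signed sum of its edges. For instance
  ∂[v_1,v_3,v_4] = [v_3,v_4] − [v_1,v_4] + [v_1,v_3],
  ∂[v_1,v_4,v_5] = [v_4,v_5] − [v_1,v_5] + [v_1,v_4].
The resulting 18×12 matrix has rank 12, and its Smith normal form has invariant factors (1,1,1,1,1,1,1,1,1,1,1,2).

From H_k ≅ ker(∂_k) / im(∂_{k+1}) we obtain:

  H_0: rank C_0 − rank ∂_1 = 7 − 6 = 1, and the invariant factors of ∂_1 are all 1, so H_0 = Z.
  H_1: rank ker ∂_1 − rank ∂_2 = (18 − 6) − 12 = 0, and ∂_2 has invariant factor 2 > 1, so H_1 = Z_2.
  H_2: rank ker ∂_2 − rank ∂_3 = (12 − 12) − 0 = 0, and there is no ∂_3, so H_2 = 0.

As a check, the Euler characteristic is 7 − 18 + 12 = 1, which agrees with 1 − 0 + 0 = 1.
(K is a triangulation of the real projective plane RP^2.)

Hence the Betti numbers are b_0 = 1, b_1 = 0, b_2 = 0.

b_0 = 1, b_1 = 0, b_2 = 0.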